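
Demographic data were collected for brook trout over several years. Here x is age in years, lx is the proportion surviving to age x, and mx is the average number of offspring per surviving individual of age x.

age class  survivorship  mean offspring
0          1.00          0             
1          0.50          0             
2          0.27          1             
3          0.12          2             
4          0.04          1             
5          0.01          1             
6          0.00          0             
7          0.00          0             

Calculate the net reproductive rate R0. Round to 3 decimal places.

0.560

lx·mx by age: 0, 0, 0.27, 0.24, 0.04, 0.01, 0, 0
R0 = Σ lx·mx = 0.56 → 0.560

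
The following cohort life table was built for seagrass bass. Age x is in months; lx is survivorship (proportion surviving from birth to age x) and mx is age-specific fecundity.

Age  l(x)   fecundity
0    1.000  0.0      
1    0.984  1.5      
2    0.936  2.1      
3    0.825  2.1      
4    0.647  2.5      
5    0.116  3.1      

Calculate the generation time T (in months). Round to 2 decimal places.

2.64

lx·mx: 0, 1.476, 1.9656, 1.7325, 1.6175, 0.3596 → R0 = 7.1512
x·lx·mx: 0, 1.476, 3.9312, 5.1975, 6.47, 1.798 → Σ = 18.8727
T = 18.8727 / 7.1512 = 2.639096… → 2.64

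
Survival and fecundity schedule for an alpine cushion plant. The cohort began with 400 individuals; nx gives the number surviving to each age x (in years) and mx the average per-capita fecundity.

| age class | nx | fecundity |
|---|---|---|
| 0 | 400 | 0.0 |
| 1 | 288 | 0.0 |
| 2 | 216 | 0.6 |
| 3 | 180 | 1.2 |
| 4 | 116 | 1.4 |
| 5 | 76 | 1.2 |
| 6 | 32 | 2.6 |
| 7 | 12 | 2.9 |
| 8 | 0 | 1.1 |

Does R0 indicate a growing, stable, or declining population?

growing

lx = nx/n0 = nx/400: 1, 0.72, 0.54, 0.45, 0.29, 0.19, 0.08, 0.03, 0
R0 = Σ lx·mx = 0 + 0 + 0.324 + 0.54 + 0.406 + 0.228 + 0.208 + 0.087 + 0 = 1.793
R0 > 1, so the population is growing.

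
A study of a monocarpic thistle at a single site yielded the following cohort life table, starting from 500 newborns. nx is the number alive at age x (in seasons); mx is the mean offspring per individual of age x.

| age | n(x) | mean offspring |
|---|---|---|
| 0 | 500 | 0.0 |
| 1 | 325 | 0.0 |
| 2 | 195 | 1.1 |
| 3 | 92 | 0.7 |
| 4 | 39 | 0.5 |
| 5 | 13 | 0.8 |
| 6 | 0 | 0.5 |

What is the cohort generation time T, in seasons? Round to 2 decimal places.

2.44

lx = nx/n0 = nx/500: 1, 0.65, 0.39, 0.184, 0.078, 0.026, 0
lx·mx: 0, 0, 0.429, 0.1288, 0.039, 0.0208, 0 → R0 = 0.6176
x·lx·mx: 0, 0, 0.858, 0.3864, 0.156, 0.104, 0 → Σ = 1.5044
T = 1.5044 / 0.6176 = 2.435881… → 2.44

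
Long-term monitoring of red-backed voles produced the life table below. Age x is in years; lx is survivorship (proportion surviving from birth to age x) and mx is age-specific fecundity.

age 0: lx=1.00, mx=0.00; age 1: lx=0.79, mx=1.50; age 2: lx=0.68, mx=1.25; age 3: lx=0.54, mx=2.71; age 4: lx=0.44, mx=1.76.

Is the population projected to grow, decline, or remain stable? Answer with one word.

growing

R0 = Σ lx·mx = 0 + 1.185 + 0.85 + 1.4634 + 0.7744 = 4.2728
R0 > 1, so the population is growing.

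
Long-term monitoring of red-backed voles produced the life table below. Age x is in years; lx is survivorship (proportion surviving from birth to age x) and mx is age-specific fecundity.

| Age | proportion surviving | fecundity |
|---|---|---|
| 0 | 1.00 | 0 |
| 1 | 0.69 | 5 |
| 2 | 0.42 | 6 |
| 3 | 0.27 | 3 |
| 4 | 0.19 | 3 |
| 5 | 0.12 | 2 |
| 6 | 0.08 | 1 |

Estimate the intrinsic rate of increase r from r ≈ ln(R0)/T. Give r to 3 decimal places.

R0 = Σ lx·mx = 0 + 3.45 + 2.52 + 0.81 + 0.57 + 0.24 + 0.08 = 7.67
Σ x·lx·mx = 14.88; T = 14.88/7.67 = 1.94003…
r ≈ ln(R0)/T = ln(7.67)/1.94003… = 1.05015… → 1.050

1.050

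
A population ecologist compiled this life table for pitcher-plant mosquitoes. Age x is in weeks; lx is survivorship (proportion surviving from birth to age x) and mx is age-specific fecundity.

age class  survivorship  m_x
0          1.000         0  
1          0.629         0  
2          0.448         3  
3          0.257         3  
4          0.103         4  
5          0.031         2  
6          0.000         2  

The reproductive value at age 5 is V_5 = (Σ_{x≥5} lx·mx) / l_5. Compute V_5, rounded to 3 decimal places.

2.000

lx·mx for x ≥ 5: 0.062, 0 → sum = 0.062
V_5 = 0.062 / l_5 = 0.062 / 0.031 = 2 → 2.000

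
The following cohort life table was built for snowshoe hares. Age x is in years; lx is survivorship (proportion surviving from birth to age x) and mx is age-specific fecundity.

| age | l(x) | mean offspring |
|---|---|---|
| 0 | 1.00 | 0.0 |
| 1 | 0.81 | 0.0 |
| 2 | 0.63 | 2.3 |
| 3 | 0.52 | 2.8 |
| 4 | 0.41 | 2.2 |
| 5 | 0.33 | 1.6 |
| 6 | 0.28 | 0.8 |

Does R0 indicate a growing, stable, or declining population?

R0 = Σ lx·mx = 0 + 0 + 1.449 + 1.456 + 0.902 + 0.528 + 0.224 = 4.559
R0 > 1, so the population is growing.

growing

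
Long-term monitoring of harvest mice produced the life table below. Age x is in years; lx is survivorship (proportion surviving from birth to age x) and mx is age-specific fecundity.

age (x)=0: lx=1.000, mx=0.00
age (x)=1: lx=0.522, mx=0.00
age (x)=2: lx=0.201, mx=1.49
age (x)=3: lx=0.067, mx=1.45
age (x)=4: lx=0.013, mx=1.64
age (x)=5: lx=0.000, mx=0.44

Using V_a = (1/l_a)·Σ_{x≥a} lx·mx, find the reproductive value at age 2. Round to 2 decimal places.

2.08

lx·mx for x ≥ 2: 0.29949, 0.09715, 0.02132, 0 → sum = 0.41796
V_2 = 0.41796 / l_2 = 0.41796 / 0.201 = 2.079403… → 2.08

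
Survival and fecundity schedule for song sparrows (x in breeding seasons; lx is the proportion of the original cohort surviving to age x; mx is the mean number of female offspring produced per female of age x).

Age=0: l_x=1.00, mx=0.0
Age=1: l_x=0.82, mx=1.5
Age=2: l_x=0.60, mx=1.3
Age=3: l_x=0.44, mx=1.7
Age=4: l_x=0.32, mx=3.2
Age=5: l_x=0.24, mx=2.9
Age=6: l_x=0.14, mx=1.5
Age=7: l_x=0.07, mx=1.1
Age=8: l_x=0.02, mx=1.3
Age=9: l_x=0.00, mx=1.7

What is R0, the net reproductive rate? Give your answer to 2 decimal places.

lx·mx by age: 0, 1.23, 0.78, 0.748, 1.024, 0.696, 0.21, 0.077, 0.026, 0
R0 = Σ lx·mx = 4.791 → 4.79

4.79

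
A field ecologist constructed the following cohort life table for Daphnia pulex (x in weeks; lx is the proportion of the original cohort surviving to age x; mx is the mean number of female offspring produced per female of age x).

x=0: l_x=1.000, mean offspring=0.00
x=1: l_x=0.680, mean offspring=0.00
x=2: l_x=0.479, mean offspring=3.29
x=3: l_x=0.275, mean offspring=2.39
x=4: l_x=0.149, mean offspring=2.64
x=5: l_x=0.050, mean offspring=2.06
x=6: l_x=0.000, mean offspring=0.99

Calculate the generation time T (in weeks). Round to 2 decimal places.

lx·mx: 0, 0, 1.57591, 0.65725, 0.39336, 0.103, 0 → R0 = 2.72952
x·lx·mx: 0, 0, 3.15182, 1.97175, 1.57344, 0.515, 0 → Σ = 7.21201
T = 7.21201 / 2.72952 = 2.642226… → 2.64

2.64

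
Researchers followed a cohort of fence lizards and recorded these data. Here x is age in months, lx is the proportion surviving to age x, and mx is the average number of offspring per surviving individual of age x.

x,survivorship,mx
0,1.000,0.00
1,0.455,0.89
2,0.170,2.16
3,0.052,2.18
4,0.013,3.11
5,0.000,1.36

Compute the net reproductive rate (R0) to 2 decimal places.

0.93

lx·mx by age: 0, 0.40495, 0.3672, 0.11336, 0.04043, 0
R0 = Σ lx·mx = 0.92594 → 0.93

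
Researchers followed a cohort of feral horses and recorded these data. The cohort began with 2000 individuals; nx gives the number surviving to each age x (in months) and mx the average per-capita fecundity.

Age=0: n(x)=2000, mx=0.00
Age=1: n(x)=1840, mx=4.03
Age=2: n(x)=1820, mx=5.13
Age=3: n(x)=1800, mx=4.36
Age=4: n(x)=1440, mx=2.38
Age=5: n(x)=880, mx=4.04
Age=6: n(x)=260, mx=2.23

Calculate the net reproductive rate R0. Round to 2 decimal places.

16.08

lx = nx/n0 = nx/2000: 1, 0.92, 0.91, 0.9, 0.72, 0.44, 0.13
lx·mx by age: 0, 3.7076, 4.6683, 3.924, 1.7136, 1.7776, 0.2899
R0 = Σ lx·mx = 16.081 → 16.08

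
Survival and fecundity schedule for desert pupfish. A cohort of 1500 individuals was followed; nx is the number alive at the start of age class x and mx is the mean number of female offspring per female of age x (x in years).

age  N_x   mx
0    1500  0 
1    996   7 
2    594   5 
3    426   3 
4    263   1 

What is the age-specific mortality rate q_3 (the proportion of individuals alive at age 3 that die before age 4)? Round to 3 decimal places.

0.383

lx = nx/n0 = nx/1500: 1, 0.664, 0.396, 0.284, 0.17533…
q_3 = (l_3 − l_4) / l_3 = (0.284 − 0.175333…) / 0.284
     = 0.108667… / 0.284 = 0.382629… → 0.383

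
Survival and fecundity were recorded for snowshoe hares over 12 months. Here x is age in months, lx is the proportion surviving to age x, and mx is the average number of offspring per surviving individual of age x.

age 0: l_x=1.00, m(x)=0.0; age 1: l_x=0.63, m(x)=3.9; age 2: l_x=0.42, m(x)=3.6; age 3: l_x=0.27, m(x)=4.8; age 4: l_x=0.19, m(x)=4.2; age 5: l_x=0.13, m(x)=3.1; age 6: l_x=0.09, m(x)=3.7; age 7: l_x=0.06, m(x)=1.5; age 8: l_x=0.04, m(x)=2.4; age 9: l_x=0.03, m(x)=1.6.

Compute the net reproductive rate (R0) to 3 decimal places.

lx·mx by age: 0, 2.457, 1.512, 1.296, 0.798, 0.403, 0.333, 0.09, 0.096, 0.048
R0 = Σ lx·mx = 7.033 → 7.033

7.033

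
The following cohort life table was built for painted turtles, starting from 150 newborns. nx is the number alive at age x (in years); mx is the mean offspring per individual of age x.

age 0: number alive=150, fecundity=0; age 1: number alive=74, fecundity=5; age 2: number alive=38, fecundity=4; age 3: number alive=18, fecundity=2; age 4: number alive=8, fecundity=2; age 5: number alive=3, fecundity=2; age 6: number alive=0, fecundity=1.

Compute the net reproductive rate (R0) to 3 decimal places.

3.867

lx = nx/n0 = nx/150: 1, 0.49333…, 0.25333…, 0.12, 0.05333…, 0.02, 0
lx·mx by age: 0, 2.466667…, 1.013333…, 0.24, 0.106667…, 0.04, 0
R0 = Σ lx·mx = 3.866667… → 3.867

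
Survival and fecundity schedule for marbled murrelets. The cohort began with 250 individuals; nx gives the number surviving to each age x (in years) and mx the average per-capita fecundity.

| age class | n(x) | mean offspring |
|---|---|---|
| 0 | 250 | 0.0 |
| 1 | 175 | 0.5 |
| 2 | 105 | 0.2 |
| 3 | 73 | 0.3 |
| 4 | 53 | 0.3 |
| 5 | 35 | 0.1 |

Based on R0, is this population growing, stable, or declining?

declining

lx = nx/n0 = nx/250: 1, 0.7, 0.42, 0.292, 0.212, 0.14
R0 = Σ lx·mx = 0 + 0.35 + 0.084 + 0.0876 + 0.0636 + 0.014 = 0.5992
R0 < 1, so the population is declining.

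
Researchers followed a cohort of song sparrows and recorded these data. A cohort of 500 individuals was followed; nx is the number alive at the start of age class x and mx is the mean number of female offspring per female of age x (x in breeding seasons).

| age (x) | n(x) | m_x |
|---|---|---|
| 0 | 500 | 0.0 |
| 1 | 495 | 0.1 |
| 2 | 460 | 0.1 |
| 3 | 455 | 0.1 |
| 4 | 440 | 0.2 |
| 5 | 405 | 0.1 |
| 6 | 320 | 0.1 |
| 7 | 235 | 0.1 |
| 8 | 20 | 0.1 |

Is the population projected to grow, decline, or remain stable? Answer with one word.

lx = nx/n0 = nx/500: 1, 0.99, 0.92, 0.91, 0.88, 0.81, 0.64, 0.47, 0.04
R0 = Σ lx·mx = 0 + 0.099 + 0.092 + 0.091 + 0.176 + 0.081 + 0.064 + 0.047 + 0.004 = 0.654
R0 < 1, so the population is declining.

declining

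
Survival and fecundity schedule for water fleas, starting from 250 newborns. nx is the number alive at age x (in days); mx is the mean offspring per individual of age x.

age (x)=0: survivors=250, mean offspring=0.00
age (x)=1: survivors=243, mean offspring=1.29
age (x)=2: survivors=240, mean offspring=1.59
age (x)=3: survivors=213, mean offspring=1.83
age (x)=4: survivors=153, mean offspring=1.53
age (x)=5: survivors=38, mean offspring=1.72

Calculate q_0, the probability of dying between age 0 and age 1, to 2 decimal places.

lx = nx/n0 = nx/250: 1, 0.972, 0.96, 0.852, 0.612, 0.152
q_0 = (l_0 − l_1) / l_0 = (1 − 0.972) / 1
     = 0.028 / 1 = 0.028 → 0.03

0.03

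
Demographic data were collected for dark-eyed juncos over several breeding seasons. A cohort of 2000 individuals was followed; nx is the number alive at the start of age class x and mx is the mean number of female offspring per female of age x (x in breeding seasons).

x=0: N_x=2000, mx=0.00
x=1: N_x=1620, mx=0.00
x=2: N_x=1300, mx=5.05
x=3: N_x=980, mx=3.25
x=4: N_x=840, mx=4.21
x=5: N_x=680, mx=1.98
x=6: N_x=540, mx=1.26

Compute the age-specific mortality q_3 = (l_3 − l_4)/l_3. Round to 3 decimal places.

0.143

lx = nx/n0 = nx/2000: 1, 0.81, 0.65, 0.49, 0.42, 0.34, 0.27
q_3 = (l_3 − l_4) / l_3 = (0.49 − 0.42) / 0.49
     = 0.07 / 0.49 = 0.142857… → 0.143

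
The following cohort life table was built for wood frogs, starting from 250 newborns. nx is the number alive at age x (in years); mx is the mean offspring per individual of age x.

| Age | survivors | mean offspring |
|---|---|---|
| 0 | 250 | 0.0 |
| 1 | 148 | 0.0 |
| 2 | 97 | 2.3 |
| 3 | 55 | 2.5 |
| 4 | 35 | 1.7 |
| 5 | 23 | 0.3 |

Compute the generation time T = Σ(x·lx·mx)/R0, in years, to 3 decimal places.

2.649

lx = nx/n0 = nx/250: 1, 0.592, 0.388, 0.22, 0.14, 0.092
lx·mx: 0, 0, 0.8924, 0.55, 0.238, 0.0276 → R0 = 1.708
x·lx·mx: 0, 0, 1.7848, 1.65, 0.952, 0.138 → Σ = 4.5248
T = 4.5248 / 1.708 = 2.64918… → 2.649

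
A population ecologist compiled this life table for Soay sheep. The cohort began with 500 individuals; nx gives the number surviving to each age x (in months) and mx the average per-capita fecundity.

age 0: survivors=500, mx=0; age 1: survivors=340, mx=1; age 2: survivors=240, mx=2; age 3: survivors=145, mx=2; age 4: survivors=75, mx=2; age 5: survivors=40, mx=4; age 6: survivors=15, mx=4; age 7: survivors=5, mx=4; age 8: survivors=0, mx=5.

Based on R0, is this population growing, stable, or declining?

growing

lx = nx/n0 = nx/500: 1, 0.68, 0.48, 0.29, 0.15, 0.08, 0.03, 0.01, 0
R0 = Σ lx·mx = 0 + 0.68 + 0.96 + 0.58 + 0.3 + 0.32 + 0.12 + 0.04 + 0 = 3
R0 > 1, so the population is growing.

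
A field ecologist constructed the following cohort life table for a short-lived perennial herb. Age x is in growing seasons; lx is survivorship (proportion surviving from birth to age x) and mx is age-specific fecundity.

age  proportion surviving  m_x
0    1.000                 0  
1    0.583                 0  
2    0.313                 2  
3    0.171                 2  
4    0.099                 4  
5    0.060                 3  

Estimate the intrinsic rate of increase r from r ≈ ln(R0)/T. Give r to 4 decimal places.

R0 = Σ lx·mx = 0 + 0 + 0.626 + 0.342 + 0.396 + 0.18 = 1.544
Σ x·lx·mx = 4.762; T = 4.762/1.544 = 3.0842…
r ≈ ln(R0)/T = ln(1.544)/3.0842… = 0.140839… → 0.1408

0.1408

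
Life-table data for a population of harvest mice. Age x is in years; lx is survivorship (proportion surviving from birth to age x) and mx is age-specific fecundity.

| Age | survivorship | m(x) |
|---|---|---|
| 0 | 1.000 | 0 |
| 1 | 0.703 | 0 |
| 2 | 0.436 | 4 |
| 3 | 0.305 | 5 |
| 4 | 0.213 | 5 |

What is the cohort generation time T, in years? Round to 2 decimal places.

2.84

lx·mx: 0, 0, 1.744, 1.525, 1.065 → R0 = 4.334
x·lx·mx: 0, 0, 3.488, 4.575, 4.26 → Σ = 12.323
T = 12.323 / 4.334 = 2.843332… → 2.84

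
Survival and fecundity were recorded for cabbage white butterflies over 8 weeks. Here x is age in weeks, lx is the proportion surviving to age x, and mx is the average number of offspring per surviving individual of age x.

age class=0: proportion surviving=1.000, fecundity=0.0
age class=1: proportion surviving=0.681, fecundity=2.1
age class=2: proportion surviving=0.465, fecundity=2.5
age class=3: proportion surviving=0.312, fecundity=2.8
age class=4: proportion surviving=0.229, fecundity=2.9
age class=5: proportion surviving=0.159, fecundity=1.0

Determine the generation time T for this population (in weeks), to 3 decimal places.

lx·mx: 0, 1.4301, 1.1625, 0.8736, 0.6641, 0.159 → R0 = 4.2893
x·lx·mx: 0, 1.4301, 2.325, 2.6208, 2.6564, 0.795 → Σ = 9.8273
T = 9.8273 / 4.2893 = 2.29112… → 2.291

2.291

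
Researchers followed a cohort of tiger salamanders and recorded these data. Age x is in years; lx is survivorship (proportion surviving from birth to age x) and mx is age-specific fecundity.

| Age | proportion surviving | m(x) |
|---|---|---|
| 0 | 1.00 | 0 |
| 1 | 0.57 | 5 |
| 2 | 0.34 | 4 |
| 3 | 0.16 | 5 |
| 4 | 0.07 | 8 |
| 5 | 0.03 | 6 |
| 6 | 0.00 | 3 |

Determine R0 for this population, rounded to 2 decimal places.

lx·mx by age: 0, 2.85, 1.36, 0.8, 0.56, 0.18, 0
R0 = Σ lx·mx = 5.75 → 5.75

5.75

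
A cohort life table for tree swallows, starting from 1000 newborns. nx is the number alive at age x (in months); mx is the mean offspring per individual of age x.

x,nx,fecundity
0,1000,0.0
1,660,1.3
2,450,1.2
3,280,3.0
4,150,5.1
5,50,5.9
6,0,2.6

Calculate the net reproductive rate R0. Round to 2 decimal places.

lx = nx/n0 = nx/1000: 1, 0.66, 0.45, 0.28, 0.15, 0.05, 0
lx·mx by age: 0, 0.858, 0.54, 0.84, 0.765, 0.295, 0
R0 = Σ lx·mx = 3.298 → 3.30

3.30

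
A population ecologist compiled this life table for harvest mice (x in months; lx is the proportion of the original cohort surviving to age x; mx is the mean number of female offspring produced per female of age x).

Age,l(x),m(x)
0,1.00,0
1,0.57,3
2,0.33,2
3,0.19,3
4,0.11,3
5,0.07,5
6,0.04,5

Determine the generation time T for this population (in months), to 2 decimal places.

lx·mx: 0, 1.71, 0.66, 0.57, 0.33, 0.35, 0.2 → R0 = 3.82
x·lx·mx: 0, 1.71, 1.32, 1.71, 1.32, 1.75, 1.2 → Σ = 9.01
T = 9.01 / 3.82 = 2.358639… → 2.36

2.36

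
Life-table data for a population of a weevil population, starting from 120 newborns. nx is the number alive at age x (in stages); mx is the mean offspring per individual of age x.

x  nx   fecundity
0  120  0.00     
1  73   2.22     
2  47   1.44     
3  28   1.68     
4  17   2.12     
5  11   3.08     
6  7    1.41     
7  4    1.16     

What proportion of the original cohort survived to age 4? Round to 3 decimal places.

l_4 = n_4/n_0 = 17/120 = 0.141667… → 0.142

0.142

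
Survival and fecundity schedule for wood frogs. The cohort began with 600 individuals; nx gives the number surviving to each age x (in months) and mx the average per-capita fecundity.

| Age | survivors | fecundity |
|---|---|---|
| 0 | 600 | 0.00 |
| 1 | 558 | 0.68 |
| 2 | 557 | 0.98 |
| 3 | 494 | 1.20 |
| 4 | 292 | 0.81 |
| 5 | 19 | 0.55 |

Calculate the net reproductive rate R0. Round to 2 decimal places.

2.94

lx = nx/n0 = nx/600: 1, 0.93, 0.92833…, 0.82333…, 0.48667…, 0.03167…
lx·mx by age: 0, 0.6324, 0.909767…, 0.988…, 0.3942…, 0.017417…
R0 = Σ lx·mx = 2.941783… → 2.94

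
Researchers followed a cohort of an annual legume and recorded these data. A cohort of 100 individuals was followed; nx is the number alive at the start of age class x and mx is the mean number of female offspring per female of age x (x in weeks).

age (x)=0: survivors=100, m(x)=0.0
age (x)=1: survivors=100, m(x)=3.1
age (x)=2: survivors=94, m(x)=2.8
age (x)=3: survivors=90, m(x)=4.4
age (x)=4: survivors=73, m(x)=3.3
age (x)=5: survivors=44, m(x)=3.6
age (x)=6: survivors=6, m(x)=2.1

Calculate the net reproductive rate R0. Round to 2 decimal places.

lx = nx/n0 = nx/100: 1, 1, 0.94, 0.9, 0.73, 0.44, 0.06
lx·mx by age: 0, 3.1, 2.632, 3.96, 2.409, 1.584, 0.126
R0 = Σ lx·mx = 13.811 → 13.81

13.81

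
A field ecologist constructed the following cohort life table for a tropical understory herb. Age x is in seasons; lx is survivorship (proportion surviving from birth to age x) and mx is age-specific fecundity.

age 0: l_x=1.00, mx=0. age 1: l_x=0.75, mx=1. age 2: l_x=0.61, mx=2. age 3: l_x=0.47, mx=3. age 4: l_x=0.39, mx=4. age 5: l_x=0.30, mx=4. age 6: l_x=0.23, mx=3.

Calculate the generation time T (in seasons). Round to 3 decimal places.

lx·mx: 0, 0.75, 1.22, 1.41, 1.56, 1.2, 0.69 → R0 = 6.83
x·lx·mx: 0, 0.75, 2.44, 4.23, 6.24, 6, 4.14 → Σ = 23.8
T = 23.8 / 6.83 = 3.484627… → 3.485

3.485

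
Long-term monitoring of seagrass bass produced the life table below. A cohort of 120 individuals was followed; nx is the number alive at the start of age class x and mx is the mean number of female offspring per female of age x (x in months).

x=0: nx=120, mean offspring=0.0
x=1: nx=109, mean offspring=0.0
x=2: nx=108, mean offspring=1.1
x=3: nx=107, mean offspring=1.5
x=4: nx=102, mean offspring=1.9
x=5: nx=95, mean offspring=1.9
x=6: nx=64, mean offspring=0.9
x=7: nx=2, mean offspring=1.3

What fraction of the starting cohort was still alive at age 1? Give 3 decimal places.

0.908

l_1 = n_1/n_0 = 109/120 = 0.908333… → 0.908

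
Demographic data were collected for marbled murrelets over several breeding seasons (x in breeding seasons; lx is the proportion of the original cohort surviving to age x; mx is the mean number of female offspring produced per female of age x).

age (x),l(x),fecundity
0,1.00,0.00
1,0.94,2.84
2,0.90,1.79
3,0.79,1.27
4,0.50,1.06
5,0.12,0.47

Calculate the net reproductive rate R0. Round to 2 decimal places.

lx·mx by age: 0, 2.6696, 1.611, 1.0033, 0.53, 0.0564
R0 = Σ lx·mx = 5.8703 → 5.87

5.87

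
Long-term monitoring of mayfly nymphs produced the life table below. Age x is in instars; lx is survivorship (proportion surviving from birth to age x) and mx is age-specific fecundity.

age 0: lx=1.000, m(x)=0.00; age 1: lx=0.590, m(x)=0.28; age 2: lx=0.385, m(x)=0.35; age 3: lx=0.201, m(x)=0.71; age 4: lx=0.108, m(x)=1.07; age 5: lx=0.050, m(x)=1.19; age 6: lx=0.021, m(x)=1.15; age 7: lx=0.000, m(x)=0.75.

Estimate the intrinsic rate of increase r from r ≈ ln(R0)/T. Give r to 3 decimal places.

R0 = Σ lx·mx = 0 + 0.1652 + 0.13475 + 0.14271 + 0.11556 + 0.0595 + 0.02415 + 0 = 0.64187
Σ x·lx·mx = 1.76747; T = 1.76747/0.64187 = 2.75363…
r ≈ ln(R0)/T = ln(0.64187)/2.75363… = -0.16101… → -0.161

-0.161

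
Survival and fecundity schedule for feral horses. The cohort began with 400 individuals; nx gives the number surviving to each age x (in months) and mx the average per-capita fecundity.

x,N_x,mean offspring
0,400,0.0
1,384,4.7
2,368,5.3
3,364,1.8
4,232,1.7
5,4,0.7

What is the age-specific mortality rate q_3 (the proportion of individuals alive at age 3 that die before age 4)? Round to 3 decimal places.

lx = nx/n0 = nx/400: 1, 0.96, 0.92, 0.91, 0.58, 0.01
q_3 = (l_3 − l_4) / l_3 = (0.91 − 0.58) / 0.91
     = 0.33 / 0.91 = 0.362637… → 0.363

0.363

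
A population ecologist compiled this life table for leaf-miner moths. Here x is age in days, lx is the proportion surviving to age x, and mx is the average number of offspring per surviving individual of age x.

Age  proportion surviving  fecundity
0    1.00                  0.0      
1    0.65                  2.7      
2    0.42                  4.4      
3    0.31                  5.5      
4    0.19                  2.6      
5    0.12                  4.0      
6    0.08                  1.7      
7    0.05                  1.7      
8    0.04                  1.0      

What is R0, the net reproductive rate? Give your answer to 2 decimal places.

6.54

lx·mx by age: 0, 1.755, 1.848, 1.705, 0.494, 0.48, 0.136, 0.085, 0.04
R0 = Σ lx·mx = 6.543 → 6.54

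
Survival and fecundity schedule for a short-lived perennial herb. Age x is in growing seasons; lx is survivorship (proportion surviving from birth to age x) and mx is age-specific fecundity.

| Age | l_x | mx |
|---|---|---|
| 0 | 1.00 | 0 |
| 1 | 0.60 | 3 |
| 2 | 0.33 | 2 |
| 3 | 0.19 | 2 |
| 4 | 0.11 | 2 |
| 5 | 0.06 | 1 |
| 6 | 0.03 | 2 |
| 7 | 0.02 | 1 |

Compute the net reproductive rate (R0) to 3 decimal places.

lx·mx by age: 0, 1.8, 0.66, 0.38, 0.22, 0.06, 0.06, 0.02
R0 = Σ lx·mx = 3.2 → 3.200

3.200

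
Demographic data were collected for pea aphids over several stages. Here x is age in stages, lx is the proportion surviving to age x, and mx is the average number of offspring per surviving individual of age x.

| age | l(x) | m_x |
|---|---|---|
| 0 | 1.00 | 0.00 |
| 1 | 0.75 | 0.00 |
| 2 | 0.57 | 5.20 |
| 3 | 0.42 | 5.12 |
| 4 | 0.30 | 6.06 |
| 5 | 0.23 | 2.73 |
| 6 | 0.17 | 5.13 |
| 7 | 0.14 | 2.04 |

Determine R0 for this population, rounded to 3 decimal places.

8.718

lx·mx by age: 0, 0, 2.964, 2.1504, 1.818, 0.6279, 0.8721, 0.2856
R0 = Σ lx·mx = 8.718 → 8.718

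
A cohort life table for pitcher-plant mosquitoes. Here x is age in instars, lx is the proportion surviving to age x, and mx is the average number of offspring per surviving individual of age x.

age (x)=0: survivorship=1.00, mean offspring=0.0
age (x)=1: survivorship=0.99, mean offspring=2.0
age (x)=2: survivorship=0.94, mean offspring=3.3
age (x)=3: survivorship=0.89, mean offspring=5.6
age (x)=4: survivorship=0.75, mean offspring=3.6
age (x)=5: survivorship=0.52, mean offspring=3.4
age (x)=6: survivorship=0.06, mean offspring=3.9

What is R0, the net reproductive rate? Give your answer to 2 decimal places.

lx·mx by age: 0, 1.98, 3.102, 4.984, 2.7, 1.768, 0.234
R0 = Σ lx·mx = 14.768 → 14.77

14.77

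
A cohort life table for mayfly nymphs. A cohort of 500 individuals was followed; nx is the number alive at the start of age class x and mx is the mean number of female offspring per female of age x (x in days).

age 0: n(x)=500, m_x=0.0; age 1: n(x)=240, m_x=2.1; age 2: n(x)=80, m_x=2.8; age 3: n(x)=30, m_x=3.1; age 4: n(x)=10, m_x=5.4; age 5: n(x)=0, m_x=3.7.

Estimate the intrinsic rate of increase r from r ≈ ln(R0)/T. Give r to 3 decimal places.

0.338

lx = nx/n0 = nx/500: 1, 0.48, 0.16, 0.06, 0.02, 0
R0 = Σ lx·mx = 0 + 1.008 + 0.448 + 0.186 + 0.108 + 0 = 1.75
Σ x·lx·mx = 2.894; T = 2.894/1.75 = 1.65371…
r ≈ ln(R0)/T = ln(1.75)/1.65371… = 0.3384… → 0.338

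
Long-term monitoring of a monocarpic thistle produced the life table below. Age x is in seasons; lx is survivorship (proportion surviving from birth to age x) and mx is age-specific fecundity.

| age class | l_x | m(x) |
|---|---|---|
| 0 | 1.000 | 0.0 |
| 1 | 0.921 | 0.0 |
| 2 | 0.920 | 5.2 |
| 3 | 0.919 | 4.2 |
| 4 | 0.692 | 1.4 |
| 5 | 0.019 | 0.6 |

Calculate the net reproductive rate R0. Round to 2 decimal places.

lx·mx by age: 0, 0, 4.784, 3.8598, 0.9688, 0.0114
R0 = Σ lx·mx = 9.624 → 9.62

9.62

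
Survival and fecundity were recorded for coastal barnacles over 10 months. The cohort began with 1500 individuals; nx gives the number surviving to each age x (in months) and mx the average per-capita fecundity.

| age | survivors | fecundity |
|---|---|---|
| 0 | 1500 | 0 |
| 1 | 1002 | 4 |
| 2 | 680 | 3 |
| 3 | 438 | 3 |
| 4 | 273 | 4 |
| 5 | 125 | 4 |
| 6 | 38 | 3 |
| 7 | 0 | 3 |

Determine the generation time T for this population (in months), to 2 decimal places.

2.16

lx = nx/n0 = nx/1500: 1, 0.668, 0.45333…, 0.292, 0.182, 0.08333…, 0.02533…, 0
lx·mx: 0, 2.672, 1.36…, 0.876, 0.728, 0.333333…, 0.076…, 0 → R0 = 6.045333…
x·lx·mx: 0, 2.672, 2.72…, 2.628, 2.912, 1.666667…, 0.456…, 0 → Σ = 13.054667…
T = 13.054667… / 6.045333… = 2.159462… → 2.16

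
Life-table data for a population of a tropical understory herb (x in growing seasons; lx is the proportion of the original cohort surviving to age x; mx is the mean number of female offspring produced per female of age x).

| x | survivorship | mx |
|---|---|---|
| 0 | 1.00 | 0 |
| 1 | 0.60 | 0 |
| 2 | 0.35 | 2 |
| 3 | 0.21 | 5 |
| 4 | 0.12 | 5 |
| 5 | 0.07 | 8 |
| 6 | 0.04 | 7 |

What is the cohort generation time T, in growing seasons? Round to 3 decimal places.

3.583

lx·mx: 0, 0, 0.7, 1.05, 0.6, 0.56, 0.28 → R0 = 3.19
x·lx·mx: 0, 0, 1.4, 3.15, 2.4, 2.8, 1.68 → Σ = 11.43
T = 11.43 / 3.19 = 3.583072… → 3.583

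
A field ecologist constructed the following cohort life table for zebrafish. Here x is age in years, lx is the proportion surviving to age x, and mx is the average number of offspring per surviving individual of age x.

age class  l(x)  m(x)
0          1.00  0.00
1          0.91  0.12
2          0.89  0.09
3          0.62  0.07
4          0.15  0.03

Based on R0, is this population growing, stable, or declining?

R0 = Σ lx·mx = 0 + 0.1092 + 0.0801 + 0.0434 + 0.0045 = 0.2372
R0 < 1, so the population is declining.

declining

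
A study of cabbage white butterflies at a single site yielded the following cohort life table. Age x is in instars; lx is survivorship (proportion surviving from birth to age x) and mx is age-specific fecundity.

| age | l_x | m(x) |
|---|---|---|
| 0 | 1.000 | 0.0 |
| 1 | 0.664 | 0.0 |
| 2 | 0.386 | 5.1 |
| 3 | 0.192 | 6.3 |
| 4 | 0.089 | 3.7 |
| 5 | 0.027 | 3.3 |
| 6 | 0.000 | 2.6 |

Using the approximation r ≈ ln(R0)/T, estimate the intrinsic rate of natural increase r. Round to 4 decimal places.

R0 = Σ lx·mx = 0 + 0 + 1.9686 + 1.2096 + 0.3293 + 0.0891 + 0 = 3.5966
Σ x·lx·mx = 9.3287; T = 9.3287/3.5966 = 2.59376…
r ≈ ln(R0)/T = ln(3.5966)/2.59376… = 0.493489… → 0.4935

0.4935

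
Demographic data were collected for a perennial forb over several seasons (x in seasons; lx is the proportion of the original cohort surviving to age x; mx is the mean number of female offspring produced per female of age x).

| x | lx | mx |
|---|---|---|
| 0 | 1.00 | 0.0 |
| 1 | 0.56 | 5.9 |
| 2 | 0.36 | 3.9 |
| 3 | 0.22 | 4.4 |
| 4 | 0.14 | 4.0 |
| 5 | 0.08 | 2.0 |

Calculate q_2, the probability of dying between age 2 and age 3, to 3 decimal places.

q_2 = (l_2 − l_3) / l_2 = (0.36 − 0.22) / 0.36
     = 0.14 / 0.36 = 0.388889… → 0.389

0.389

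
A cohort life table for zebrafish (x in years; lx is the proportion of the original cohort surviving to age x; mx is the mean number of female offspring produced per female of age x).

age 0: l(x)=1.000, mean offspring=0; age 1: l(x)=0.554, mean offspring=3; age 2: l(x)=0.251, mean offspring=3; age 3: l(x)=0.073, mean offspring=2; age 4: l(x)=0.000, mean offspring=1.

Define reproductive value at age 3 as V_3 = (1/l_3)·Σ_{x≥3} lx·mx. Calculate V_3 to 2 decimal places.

2.00

lx·mx for x ≥ 3: 0.146, 0 → sum = 0.146
V_3 = 0.146 / l_3 = 0.146 / 0.073 = 2 → 2.00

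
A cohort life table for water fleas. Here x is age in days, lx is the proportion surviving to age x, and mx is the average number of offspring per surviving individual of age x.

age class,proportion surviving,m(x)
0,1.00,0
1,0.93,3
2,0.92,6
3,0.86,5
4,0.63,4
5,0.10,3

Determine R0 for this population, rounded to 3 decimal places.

lx·mx by age: 0, 2.79, 5.52, 4.3, 2.52, 0.3
R0 = Σ lx·mx = 15.43 → 15.430

15.430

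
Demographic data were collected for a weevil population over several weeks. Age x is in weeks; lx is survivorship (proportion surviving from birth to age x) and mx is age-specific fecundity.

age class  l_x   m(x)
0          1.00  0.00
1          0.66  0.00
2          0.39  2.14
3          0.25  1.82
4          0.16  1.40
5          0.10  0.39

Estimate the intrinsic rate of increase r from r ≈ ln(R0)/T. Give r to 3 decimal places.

R0 = Σ lx·mx = 0 + 0 + 0.8346 + 0.455 + 0.224 + 0.039 = 1.5526
Σ x·lx·mx = 4.1252; T = 4.1252/1.5526 = 2.65696…
r ≈ ln(R0)/T = ln(1.5526)/2.65696… = 0.16558… → 0.166

0.166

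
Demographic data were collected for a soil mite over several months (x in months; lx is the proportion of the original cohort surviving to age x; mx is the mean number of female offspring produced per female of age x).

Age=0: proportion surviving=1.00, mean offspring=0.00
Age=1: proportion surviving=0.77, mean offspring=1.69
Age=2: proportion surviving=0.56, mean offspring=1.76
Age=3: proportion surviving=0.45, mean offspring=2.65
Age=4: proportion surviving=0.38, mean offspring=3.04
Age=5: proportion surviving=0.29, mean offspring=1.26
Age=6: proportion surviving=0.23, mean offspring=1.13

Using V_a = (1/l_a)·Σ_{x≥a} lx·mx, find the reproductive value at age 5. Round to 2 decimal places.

lx·mx for x ≥ 5: 0.3654, 0.2599 → sum = 0.6253
V_5 = 0.6253 / l_5 = 0.6253 / 0.29 = 2.156207… → 2.16

2.16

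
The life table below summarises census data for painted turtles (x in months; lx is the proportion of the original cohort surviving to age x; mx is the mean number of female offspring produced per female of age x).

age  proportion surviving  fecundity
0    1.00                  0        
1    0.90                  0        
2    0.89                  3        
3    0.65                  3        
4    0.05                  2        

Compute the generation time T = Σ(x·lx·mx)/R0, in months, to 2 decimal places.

lx·mx: 0, 0, 2.67, 1.95, 0.1 → R0 = 4.72
x·lx·mx: 0, 0, 5.34, 5.85, 0.4 → Σ = 11.59
T = 11.59 / 4.72 = 2.455508… → 2.46

2.46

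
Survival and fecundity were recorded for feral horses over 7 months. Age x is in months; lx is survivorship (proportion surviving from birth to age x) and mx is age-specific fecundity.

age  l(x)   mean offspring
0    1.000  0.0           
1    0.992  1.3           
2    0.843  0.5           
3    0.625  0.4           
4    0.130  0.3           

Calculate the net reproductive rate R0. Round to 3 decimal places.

2.000

lx·mx by age: 0, 1.2896, 0.4215, 0.25, 0.039
R0 = Σ lx·mx = 2.0001 → 2.000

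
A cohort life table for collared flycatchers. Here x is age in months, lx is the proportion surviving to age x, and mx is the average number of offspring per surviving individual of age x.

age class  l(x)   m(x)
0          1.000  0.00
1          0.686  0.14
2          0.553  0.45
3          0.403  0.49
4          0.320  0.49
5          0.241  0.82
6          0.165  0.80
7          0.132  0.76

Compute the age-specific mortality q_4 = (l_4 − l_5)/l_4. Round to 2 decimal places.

0.25

q_4 = (l_4 − l_5) / l_4 = (0.32 − 0.241) / 0.32
     = 0.079 / 0.32 = 0.246875 → 0.25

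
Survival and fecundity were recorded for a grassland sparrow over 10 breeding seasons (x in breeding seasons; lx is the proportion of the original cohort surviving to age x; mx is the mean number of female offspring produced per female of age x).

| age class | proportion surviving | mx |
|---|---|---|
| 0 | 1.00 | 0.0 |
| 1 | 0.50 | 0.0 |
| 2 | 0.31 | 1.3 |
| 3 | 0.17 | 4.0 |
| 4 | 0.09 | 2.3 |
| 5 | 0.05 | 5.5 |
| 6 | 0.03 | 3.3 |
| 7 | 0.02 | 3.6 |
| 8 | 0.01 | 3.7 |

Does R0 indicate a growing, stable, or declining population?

R0 = Σ lx·mx = 0 + 0 + 0.403 + 0.68 + 0.207 + 0.275 + 0.099 + 0.072 + 0.037 = 1.773
R0 > 1, so the population is growing.

growing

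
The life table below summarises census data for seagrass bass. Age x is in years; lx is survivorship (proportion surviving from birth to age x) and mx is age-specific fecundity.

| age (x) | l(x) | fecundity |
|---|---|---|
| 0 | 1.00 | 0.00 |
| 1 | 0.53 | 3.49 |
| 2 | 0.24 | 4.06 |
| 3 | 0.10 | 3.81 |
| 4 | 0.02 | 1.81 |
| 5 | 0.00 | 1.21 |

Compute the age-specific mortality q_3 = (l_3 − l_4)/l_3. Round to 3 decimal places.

q_3 = (l_3 − l_4) / l_3 = (0.1 − 0.02) / 0.1
     = 0.08 / 0.1 = 0.8 → 0.800

0.800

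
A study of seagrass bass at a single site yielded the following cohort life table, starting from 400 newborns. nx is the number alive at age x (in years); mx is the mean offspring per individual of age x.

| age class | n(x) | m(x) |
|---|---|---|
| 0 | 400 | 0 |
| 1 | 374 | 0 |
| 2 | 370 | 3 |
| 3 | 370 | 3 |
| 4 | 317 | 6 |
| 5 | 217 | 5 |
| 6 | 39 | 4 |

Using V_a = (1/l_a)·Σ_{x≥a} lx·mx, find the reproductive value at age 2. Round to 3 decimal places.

14.495

lx = nx/n0 = nx/400: 1, 0.935, 0.925, 0.925, 0.7925, 0.5425, 0.0975
lx·mx for x ≥ 2: 2.775, 2.775, 4.755, 2.7125, 0.39 → sum = 13.4075
V_2 = 13.4075 / l_2 = 13.4075 / 0.925 = 14.494595… → 14.495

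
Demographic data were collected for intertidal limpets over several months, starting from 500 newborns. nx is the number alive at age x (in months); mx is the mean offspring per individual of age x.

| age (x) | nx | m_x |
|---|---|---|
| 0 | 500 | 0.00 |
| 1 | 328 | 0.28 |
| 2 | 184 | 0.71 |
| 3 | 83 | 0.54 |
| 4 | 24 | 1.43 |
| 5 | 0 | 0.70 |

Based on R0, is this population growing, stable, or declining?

declining

lx = nx/n0 = nx/500: 1, 0.656, 0.368, 0.166, 0.048, 0
R0 = Σ lx·mx = 0 + 0.18368 + 0.26128 + 0.08964 + 0.06864 + 0 = 0.60324
R0 < 1, so the population is declining.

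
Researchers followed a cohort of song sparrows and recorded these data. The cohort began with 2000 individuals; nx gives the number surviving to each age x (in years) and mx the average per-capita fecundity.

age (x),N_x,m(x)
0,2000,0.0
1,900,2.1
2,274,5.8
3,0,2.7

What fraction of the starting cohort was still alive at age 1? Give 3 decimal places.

l_1 = n_1/n_0 = 900/2000 = 0.45 → 0.450

0.450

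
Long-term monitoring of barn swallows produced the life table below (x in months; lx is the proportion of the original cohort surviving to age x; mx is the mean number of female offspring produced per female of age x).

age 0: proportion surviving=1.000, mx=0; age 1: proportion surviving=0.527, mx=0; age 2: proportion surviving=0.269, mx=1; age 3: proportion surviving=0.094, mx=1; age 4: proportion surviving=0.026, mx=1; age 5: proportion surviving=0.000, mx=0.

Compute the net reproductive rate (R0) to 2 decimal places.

0.39

lx·mx by age: 0, 0, 0.269, 0.094, 0.026, 0
R0 = Σ lx·mx = 0.389 → 0.39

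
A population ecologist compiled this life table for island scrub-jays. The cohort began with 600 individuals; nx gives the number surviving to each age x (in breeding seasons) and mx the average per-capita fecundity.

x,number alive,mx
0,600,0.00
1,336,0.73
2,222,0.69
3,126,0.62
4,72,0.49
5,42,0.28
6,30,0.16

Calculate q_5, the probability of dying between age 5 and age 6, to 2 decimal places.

lx = nx/n0 = nx/600: 1, 0.56, 0.37, 0.21, 0.12, 0.07, 0.05
q_5 = (l_5 − l_6) / l_5 = (0.07 − 0.05) / 0.07
     = 0.02 / 0.07 = 0.285714… → 0.29

0.29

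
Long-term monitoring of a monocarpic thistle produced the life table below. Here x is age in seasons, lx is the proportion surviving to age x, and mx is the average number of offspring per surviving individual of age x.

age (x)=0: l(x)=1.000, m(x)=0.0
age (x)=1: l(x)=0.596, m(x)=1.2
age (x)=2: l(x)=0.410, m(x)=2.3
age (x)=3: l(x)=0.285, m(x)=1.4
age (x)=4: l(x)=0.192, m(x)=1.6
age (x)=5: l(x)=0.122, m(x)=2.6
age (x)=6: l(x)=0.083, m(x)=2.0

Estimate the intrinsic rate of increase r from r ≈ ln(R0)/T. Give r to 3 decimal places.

R0 = Σ lx·mx = 0 + 0.7152 + 0.943 + 0.399 + 0.3072 + 0.3172 + 0.166 = 2.8476
Σ x·lx·mx = 7.609; T = 7.609/2.8476 = 2.67207…
r ≈ ln(R0)/T = ln(2.8476)/2.67207… = 0.39163… → 0.392

0.392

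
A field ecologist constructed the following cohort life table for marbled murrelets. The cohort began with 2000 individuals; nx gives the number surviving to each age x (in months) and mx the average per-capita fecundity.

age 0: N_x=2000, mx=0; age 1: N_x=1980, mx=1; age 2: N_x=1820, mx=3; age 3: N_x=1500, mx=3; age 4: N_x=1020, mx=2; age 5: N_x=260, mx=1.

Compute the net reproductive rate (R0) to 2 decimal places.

7.12

lx = nx/n0 = nx/2000: 1, 0.99, 0.91, 0.75, 0.51, 0.13
lx·mx by age: 0, 0.99, 2.73, 2.25, 1.02, 0.13
R0 = Σ lx·mx = 7.12 → 7.12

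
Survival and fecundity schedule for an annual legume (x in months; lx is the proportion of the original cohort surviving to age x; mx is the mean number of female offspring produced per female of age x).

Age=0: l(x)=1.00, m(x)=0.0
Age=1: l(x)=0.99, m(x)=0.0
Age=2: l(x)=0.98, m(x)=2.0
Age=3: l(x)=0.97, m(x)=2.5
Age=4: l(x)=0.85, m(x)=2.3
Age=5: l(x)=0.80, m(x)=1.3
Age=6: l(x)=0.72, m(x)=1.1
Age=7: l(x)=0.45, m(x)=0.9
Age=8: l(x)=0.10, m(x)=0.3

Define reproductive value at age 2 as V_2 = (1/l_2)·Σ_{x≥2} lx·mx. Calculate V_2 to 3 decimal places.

lx·mx for x ≥ 2: 1.96, 2.425, 1.955, 1.04, 0.792, 0.405, 0.03 → sum = 8.607
V_2 = 8.607 / l_2 = 8.607 / 0.98 = 8.782653… → 8.783

8.783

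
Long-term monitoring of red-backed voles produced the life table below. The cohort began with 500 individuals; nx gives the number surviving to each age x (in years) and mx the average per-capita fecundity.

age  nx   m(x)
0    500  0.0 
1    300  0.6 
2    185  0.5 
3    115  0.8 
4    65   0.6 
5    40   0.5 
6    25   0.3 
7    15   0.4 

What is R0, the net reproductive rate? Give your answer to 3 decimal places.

lx = nx/n0 = nx/500: 1, 0.6, 0.37, 0.23, 0.13, 0.08, 0.05, 0.03
lx·mx by age: 0, 0.36, 0.185, 0.184, 0.078, 0.04, 0.015, 0.012
R0 = Σ lx·mx = 0.874 → 0.874

0.874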